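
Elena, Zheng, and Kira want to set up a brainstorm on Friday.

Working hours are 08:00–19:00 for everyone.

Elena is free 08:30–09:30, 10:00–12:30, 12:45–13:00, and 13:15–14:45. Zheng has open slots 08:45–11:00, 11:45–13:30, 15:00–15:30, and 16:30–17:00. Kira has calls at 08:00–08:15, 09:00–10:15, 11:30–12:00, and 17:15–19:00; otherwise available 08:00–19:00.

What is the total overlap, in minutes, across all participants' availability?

Kira free within 08:00–19:00: 08:15–09:00, 10:15–11:30, 12:00–17:15.
Elena ∩ Zheng: 08:45–09:30, 10:00–11:00, 11:45–12:30, 12:45–13:00, 13:15–13:30.
Elena ∩ Zheng ∩ Kira: 08:45–09:00, 10:15–11:00, 12:00–12:30, 12:45–13:00, 13:15–13:30.
Total common minutes: 15 + 45 + 30 + 15 + 15 = 120.

120 minutes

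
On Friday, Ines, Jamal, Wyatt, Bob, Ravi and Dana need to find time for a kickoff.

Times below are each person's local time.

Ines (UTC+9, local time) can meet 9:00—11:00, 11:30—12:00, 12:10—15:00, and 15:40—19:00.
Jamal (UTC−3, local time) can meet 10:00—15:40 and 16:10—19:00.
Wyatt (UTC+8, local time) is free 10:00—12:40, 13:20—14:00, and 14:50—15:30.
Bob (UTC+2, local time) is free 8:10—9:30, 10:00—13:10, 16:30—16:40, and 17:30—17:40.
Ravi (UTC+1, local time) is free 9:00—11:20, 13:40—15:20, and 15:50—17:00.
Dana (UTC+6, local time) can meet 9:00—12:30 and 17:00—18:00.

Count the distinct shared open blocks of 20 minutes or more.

Ines → UTC: 00:00–02:00, 02:30–03:00, 03:10–06:00, 06:40–10:00.
Jamal → UTC: 13:00–18:40, 19:10–22:00.
Wyatt → UTC: 02:00–04:40, 05:20–06:00, 06:50–07:30.
Bob → UTC: 06:10–07:30, 08:00–11:10, 14:30–14:40, 15:30–15:40.
Ravi → UTC: 08:00–10:20, 12:40–14:20, 14:50–16:00.
Dana → UTC: 03:00–06:30, 11:00–12:00.
Ines ∩ Jamal: (none).
Ines ∩ Jamal ∩ Wyatt: (none).
Ines ∩ Jamal ∩ Wyatt ∩ Bob: (none).
Ines ∩ Jamal ∩ Wyatt ∩ Bob ∩ Ravi: (none).
Ines ∩ Jamal ∩ Wyatt ∩ Bob ∩ Ravi ∩ Dana: (none).
Windows ≥ 20 min: (none).
That's 0 windows.

0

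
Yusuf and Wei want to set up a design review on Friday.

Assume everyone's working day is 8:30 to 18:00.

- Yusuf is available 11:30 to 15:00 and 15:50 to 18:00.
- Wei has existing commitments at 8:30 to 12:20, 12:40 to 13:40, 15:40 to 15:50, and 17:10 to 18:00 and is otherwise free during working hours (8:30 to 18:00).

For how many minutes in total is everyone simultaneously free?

180 minutes

Wei free within 08:30–18:00: 12:20–12:40, 13:40–15:40, 15:50–17:10.
Yusuf ∩ Wei: 12:20–12:40, 13:40–15:00, 15:50–17:10.
Total common minutes: 20 + 80 + 80 = 180.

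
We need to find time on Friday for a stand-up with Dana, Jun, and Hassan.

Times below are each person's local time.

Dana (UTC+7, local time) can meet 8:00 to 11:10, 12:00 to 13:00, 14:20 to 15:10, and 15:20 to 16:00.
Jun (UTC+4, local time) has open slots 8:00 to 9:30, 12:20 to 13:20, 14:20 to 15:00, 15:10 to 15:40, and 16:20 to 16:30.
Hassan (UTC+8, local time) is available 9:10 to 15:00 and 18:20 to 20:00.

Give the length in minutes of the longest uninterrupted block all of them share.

Dana → UTC: 01:00–04:10, 05:00–06:00, 07:20–08:10, 08:20–09:00.
Jun → UTC: 04:00–05:30, 08:20–09:20, 10:20–11:00, 11:10–11:40, 12:20–12:30.
Hassan → UTC: 01:10–07:00, 10:20–12:00.
Dana ∩ Jun: 04:00–04:10, 05:00–05:30, 08:20–09:00.
Dana ∩ Jun ∩ Hassan: 04:00–04:10, 05:00–05:30.
Common window lengths: 10, 30 min; longest is 30.

30 minutes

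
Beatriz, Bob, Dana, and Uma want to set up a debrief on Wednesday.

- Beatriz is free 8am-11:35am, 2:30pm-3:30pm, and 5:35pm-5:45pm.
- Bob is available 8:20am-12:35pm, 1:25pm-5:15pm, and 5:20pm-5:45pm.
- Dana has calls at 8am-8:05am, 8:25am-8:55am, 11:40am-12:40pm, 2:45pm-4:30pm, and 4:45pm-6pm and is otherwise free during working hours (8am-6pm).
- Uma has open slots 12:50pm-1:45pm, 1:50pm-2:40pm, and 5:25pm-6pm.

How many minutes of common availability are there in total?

Dana free within 08:00–18:00: 08:05–08:25, 08:55–11:40, 12:40–14:45, 16:30–16:45.
Beatriz ∩ Bob: 08:20–11:35, 14:30–15:30, 17:35–17:45.
Beatriz ∩ Bob ∩ Dana: 08:20–08:25, 08:55–11:35, 14:30–14:45.
Beatriz ∩ Bob ∩ Dana ∩ Uma: 14:30–14:40.
Total common minutes: 10.

10 minutes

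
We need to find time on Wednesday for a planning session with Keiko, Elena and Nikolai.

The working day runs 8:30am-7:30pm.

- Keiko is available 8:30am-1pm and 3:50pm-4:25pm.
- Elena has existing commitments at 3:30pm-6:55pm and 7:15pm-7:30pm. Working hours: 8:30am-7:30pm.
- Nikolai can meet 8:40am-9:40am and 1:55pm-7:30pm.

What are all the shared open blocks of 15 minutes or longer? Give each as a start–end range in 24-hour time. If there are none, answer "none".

08:40–09:40

Elena free within 08:30–19:30: 08:30–15:30, 18:55–19:15.
Keiko ∩ Elena: 08:30–13:00.
Keiko ∩ Elena ∩ Nikolai: 08:40–09:40.
Windows ≥ 15 min: 08:40–09:40.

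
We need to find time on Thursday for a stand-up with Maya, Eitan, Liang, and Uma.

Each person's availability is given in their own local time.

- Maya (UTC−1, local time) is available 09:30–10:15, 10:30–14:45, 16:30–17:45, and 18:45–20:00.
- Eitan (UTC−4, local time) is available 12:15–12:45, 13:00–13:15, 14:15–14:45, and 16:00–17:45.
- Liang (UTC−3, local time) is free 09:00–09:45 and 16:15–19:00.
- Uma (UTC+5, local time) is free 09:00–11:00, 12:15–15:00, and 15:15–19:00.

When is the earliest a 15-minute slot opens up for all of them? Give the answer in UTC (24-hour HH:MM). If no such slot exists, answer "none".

Maya → UTC: 10:30–11:15, 11:30–15:45, 17:30–18:45, 19:45–21:00.
Eitan → UTC: 16:15–16:45, 17:00–17:15, 18:15–18:45, 20:00–21:45.
Liang → UTC: 12:00–12:45, 19:15–22:00.
Uma → UTC: 04:00–06:00, 07:15–10:00, 10:15–14:00.
Maya ∩ Eitan: 18:15–18:45, 20:00–21:00.
Maya ∩ Eitan ∩ Liang: 20:00–21:00.
Maya ∩ Eitan ∩ Liang ∩ Uma: (none).
Windows ≥ 15 min: (none).

none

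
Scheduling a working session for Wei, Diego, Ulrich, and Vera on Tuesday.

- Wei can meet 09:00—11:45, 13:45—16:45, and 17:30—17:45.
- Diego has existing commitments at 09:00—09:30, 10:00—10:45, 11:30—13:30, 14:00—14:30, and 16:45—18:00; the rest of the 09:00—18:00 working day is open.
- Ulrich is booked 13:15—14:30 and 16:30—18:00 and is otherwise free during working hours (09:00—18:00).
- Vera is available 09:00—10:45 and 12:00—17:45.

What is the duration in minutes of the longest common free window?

Diego free within 09:00–18:00: 09:30–10:00, 10:45–11:30, 13:30–14:00, 14:30–16:45.
Ulrich free within 09:00–18:00: 09:00–13:15, 14:30–16:30.
Wei ∩ Diego: 09:30–10:00, 10:45–11:30, 13:45–14:00, 14:30–16:45.
Wei ∩ Diego ∩ Ulrich: 09:30–10:00, 10:45–11:30, 14:30–16:30.
Wei ∩ Diego ∩ Ulrich ∩ Vera: 09:30–10:00, 14:30–16:30.
Common window lengths: 30, 120 min; longest is 120.

120 minutes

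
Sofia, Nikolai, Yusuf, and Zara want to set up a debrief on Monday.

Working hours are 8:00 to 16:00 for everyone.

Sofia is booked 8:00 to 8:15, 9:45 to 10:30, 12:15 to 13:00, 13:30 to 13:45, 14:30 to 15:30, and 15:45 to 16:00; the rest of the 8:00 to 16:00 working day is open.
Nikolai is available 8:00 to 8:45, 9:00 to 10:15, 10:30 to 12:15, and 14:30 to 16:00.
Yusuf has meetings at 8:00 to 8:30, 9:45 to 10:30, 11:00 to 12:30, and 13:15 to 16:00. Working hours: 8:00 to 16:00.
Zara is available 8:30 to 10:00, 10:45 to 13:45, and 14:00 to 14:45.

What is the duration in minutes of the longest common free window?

45 minutes

Sofia free within 08:00–16:00: 08:15–09:45, 10:30–12:15, 13:00–13:30, 13:45–14:30, 15:30–15:45.
Yusuf free within 08:00–16:00: 08:30–09:45, 10:30–11:00, 12:30–13:15.
Sofia ∩ Nikolai: 08:15–08:45, 09:00–09:45, 10:30–12:15, 15:30–15:45.
Sofia ∩ Nikolai ∩ Yusuf: 08:30–08:45, 09:00–09:45, 10:30–11:00.
Sofia ∩ Nikolai ∩ Yusuf ∩ Zara: 08:30–08:45, 09:00–09:45, 10:45–11:00.
Common window lengths: 15, 45, 15 min; longest is 45.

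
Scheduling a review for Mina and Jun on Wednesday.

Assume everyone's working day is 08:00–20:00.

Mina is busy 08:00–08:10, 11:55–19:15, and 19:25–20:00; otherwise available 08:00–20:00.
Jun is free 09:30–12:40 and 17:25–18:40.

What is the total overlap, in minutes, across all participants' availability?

145 minutes

Mina free within 08:00–20:00: 08:10–11:55, 19:15–19:25.
Mina ∩ Jun: 09:30–11:55.
Total common minutes: 145.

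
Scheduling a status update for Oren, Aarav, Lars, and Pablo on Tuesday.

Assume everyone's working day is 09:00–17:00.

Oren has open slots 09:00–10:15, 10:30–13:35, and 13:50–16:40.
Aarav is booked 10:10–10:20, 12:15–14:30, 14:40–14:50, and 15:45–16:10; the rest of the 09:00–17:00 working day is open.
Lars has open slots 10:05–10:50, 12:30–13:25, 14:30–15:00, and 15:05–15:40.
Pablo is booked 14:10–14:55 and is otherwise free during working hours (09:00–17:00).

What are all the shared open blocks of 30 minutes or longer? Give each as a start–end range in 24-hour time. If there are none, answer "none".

Aarav free within 09:00–17:00: 09:00–10:10, 10:20–12:15, 14:30–14:40, 14:50–15:45, 16:10–17:00.
Pablo free within 09:00–17:00: 09:00–14:10, 14:55–17:00.
Oren ∩ Aarav: 09:00–10:10, 10:30–12:15, 14:30–14:40, 14:50–15:45, 16:10–16:40.
Oren ∩ Aarav ∩ Lars: 10:05–10:10, 10:30–10:50, 14:30–14:40, 14:50–15:00, 15:05–15:40.
Oren ∩ Aarav ∩ Lars ∩ Pablo: 10:05–10:10, 10:30–10:50, 14:55–15:00, 15:05–15:40.
Windows ≥ 30 min: 15:05–15:40.

15:05–15:40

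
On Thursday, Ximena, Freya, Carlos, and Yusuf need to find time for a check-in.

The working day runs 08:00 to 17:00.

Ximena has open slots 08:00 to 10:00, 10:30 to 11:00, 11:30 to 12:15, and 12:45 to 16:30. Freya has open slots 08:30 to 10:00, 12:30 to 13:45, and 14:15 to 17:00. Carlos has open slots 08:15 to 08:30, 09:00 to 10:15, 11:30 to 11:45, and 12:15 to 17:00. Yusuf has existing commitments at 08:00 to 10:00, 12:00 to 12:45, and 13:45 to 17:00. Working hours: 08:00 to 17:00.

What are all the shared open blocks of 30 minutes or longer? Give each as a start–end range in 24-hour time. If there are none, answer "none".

Yusuf free within 08:00–17:00: 10:00–12:00, 12:45–13:45.
Ximena ∩ Freya: 08:30–10:00, 12:45–13:45, 14:15–16:30.
Ximena ∩ Freya ∩ Carlos: 09:00–10:00, 12:45–13:45, 14:15–16:30.
Ximena ∩ Freya ∩ Carlos ∩ Yusuf: 12:45–13:45.
Windows ≥ 30 min: 12:45–13:45.

12:45–13:45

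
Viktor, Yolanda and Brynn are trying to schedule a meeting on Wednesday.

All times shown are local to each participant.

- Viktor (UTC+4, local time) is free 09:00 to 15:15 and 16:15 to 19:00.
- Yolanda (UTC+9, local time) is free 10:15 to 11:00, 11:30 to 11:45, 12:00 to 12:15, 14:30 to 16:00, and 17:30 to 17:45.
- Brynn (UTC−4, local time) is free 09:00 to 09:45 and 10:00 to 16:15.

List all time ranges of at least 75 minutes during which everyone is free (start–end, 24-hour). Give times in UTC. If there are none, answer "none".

none

Viktor → UTC: 05:00–11:15, 12:15–15:00.
Yolanda → UTC: 01:15–02:00, 02:30–02:45, 03:00–03:15, 05:30–07:00, 08:30–08:45.
Brynn → UTC: 13:00–13:45, 14:00–20:15.
Viktor ∩ Yolanda: 05:30–07:00, 08:30–08:45.
Viktor ∩ Yolanda ∩ Brynn: (none).
Windows ≥ 75 min: (none).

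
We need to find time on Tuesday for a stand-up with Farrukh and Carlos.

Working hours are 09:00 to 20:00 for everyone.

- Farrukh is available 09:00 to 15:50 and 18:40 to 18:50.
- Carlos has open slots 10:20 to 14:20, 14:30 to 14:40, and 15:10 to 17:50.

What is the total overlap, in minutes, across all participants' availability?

Farrukh ∩ Carlos: 10:20–14:20, 14:30–14:40, 15:10–15:50.
Total common minutes: 240 + 10 + 40 = 290.

290 minutes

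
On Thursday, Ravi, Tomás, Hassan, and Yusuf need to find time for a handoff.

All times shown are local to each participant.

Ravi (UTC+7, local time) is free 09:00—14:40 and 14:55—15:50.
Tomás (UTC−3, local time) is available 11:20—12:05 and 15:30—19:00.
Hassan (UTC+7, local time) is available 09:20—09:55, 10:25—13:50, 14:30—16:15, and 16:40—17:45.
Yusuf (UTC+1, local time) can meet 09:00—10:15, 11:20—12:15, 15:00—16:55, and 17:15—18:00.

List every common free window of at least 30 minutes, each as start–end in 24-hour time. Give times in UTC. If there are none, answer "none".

none

Ravi → UTC: 02:00–07:40, 07:55–08:50.
Tomás → UTC: 14:20–15:05, 18:30–22:00.
Hassan → UTC: 02:20–02:55, 03:25–06:50, 07:30–09:15, 09:40–10:45.
Yusuf → UTC: 08:00–09:15, 10:20–11:15, 14:00–15:55, 16:15–17:00.
Ravi ∩ Tomás: (none).
Ravi ∩ Tomás ∩ Hassan: (none).
Ravi ∩ Tomás ∩ Hassan ∩ Yusuf: (none).
Windows ≥ 30 min: (none).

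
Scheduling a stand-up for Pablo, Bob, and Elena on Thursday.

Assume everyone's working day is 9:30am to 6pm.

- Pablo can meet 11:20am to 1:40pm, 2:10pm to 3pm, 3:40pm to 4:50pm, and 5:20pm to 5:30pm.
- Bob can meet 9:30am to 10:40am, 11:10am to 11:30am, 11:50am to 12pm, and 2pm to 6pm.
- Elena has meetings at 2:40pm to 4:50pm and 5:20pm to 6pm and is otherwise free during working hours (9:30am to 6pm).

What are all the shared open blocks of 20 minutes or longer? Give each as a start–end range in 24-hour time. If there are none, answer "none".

14:10–14:40

Elena free within 09:30–18:00: 09:30–14:40, 16:50–17:20.
Pablo ∩ Bob: 11:20–11:30, 11:50–12:00, 14:10–15:00, 15:40–16:50, 17:20–17:30.
Pablo ∩ Bob ∩ Elena: 11:20–11:30, 11:50–12:00, 14:10–14:40.
Windows ≥ 20 min: 14:10–14:40.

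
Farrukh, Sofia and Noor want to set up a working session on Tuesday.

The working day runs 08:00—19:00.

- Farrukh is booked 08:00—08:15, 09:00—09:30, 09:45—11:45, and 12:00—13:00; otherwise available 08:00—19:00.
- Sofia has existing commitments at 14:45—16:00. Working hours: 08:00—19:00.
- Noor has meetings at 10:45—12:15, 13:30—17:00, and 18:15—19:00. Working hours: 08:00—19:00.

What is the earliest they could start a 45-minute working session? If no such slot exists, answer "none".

Farrukh free within 08:00–19:00: 08:15–09:00, 09:30–09:45, 11:45–12:00, 13:00–19:00.
Sofia free within 08:00–19:00: 08:00–14:45, 16:00–19:00.
Noor free within 08:00–19:00: 08:00–10:45, 12:15–13:30, 17:00–18:15.
Farrukh ∩ Sofia: 08:15–09:00, 09:30–09:45, 11:45–12:00, 13:00–14:45, 16:00–19:00.
Farrukh ∩ Sofia ∩ Noor: 08:15–09:00, 09:30–09:45, 13:00–13:30, 17:00–18:15.
Windows ≥ 45 min: 08:15–09:00, 17:00–18:15.
Earliest such window starts at 08:15.

08:15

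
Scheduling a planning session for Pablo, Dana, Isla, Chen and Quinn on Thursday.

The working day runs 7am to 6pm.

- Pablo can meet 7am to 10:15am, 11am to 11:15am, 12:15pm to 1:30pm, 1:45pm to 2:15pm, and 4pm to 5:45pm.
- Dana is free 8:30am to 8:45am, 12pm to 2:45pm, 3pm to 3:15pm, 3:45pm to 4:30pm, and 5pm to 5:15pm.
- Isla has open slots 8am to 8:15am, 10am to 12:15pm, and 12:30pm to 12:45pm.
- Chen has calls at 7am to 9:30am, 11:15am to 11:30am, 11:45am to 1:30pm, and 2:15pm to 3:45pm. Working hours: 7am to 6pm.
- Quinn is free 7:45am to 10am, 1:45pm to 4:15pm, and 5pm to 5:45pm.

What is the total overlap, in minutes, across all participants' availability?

Chen free within 07:00–18:00: 09:30–11:15, 11:30–11:45, 13:30–14:15, 15:45–18:00.
Pablo ∩ Dana: 08:30–08:45, 12:15–13:30, 13:45–14:15, 16:00–16:30, 17:00–17:15.
Pablo ∩ Dana ∩ Isla: 12:30–12:45.
Pablo ∩ Dana ∩ Isla ∩ Chen: (none).
Pablo ∩ Dana ∩ Isla ∩ Chen ∩ Quinn: (none).
Total common minutes: 0.

0 minutes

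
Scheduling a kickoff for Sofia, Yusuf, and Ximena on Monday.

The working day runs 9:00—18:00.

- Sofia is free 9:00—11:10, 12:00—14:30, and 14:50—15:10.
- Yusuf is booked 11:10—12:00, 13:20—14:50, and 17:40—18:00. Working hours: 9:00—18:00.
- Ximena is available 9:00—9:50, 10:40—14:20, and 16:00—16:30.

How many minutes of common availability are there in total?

160 minutes

Yusuf free within 09:00–18:00: 09:00–11:10, 12:00–13:20, 14:50–17:40.
Sofia ∩ Yusuf: 09:00–11:10, 12:00–13:20, 14:50–15:10.
Sofia ∩ Yusuf ∩ Ximena: 09:00–09:50, 10:40–11:10, 12:00–13:20.
Total common minutes: 50 + 30 + 80 = 160.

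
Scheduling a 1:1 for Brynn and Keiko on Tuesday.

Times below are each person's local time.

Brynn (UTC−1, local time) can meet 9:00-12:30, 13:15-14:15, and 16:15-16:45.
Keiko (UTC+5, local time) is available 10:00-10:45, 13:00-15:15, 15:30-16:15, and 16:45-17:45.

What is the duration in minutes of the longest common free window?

Brynn → UTC: 10:00–13:30, 14:15–15:15, 17:15–17:45.
Keiko → UTC: 05:00–05:45, 08:00–10:15, 10:30–11:15, 11:45–12:45.
Brynn ∩ Keiko: 10:00–10:15, 10:30–11:15, 11:45–12:45.
Common window lengths: 15, 45, 60 min; longest is 60.

60 minutes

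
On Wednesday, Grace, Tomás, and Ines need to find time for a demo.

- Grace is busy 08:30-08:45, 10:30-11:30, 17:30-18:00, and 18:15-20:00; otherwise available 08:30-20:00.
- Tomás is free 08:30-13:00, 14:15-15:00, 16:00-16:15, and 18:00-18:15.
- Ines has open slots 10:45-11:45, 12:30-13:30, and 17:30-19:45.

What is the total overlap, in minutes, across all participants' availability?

60 minutes

Grace free within 08:30–20:00: 08:45–10:30, 11:30–17:30, 18:00–18:15.
Grace ∩ Tomás: 08:45–10:30, 11:30–13:00, 14:15–15:00, 16:00–16:15, 18:00–18:15.
Grace ∩ Tomás ∩ Ines: 11:30–11:45, 12:30–13:00, 18:00–18:15.
Total common minutes: 15 + 30 + 15 = 60.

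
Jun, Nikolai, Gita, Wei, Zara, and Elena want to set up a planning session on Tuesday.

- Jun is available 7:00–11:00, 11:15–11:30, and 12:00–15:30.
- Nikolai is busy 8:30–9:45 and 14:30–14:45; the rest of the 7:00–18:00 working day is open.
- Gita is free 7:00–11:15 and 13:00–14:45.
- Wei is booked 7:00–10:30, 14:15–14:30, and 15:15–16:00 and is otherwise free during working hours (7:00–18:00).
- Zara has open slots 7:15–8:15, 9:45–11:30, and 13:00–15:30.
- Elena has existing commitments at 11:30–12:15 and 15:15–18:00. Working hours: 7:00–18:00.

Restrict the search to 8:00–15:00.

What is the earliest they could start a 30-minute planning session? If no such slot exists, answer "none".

Nikolai free within 07:00–18:00: 07:00–08:30, 09:45–14:30, 14:45–18:00.
Wei free within 07:00–18:00: 10:30–14:15, 14:30–15:15, 16:00–18:00.
Elena free within 07:00–18:00: 07:00–11:30, 12:15–15:15.
Jun ∩ Nikolai: 07:00–08:30, 09:45–11:00, 11:15–11:30, 12:00–14:30, 14:45–15:30.
Jun ∩ Nikolai ∩ Gita: 07:00–08:30, 09:45–11:00, 13:00–14:30.
Jun ∩ Nikolai ∩ Gita ∩ Wei: 10:30–11:00, 13:00–14:15.
Jun ∩ Nikolai ∩ Gita ∩ Wei ∩ Zara: 10:30–11:00, 13:00–14:15.
Jun ∩ Nikolai ∩ Gita ∩ Wei ∩ Zara ∩ Elena: 10:30–11:00, 13:00–14:15.
Restricted to 08:00–15:00: 10:30–11:00, 13:00–14:15.
Windows ≥ 30 min: 10:30–11:00, 13:00–14:15.
Earliest such window starts at 10:30.

10:30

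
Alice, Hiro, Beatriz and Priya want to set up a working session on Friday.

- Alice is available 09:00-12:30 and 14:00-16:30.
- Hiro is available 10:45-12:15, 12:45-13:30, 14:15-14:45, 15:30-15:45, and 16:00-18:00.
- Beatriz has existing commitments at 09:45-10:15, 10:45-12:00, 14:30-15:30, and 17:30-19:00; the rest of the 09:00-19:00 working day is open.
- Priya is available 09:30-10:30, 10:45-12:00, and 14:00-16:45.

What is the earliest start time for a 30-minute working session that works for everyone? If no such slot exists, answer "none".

Beatriz free within 09:00–19:00: 09:00–09:45, 10:15–10:45, 12:00–14:30, 15:30–17:30.
Alice ∩ Hiro: 10:45–12:15, 14:15–14:45, 15:30–15:45, 16:00–16:30.
Alice ∩ Hiro ∩ Beatriz: 12:00–12:15, 14:15–14:30, 15:30–15:45, 16:00–16:30.
Alice ∩ Hiro ∩ Beatriz ∩ Priya: 14:15–14:30, 15:30–15:45, 16:00–16:30.
Windows ≥ 30 min: 16:00–16:30.
Earliest such window starts at 16:00.

16:00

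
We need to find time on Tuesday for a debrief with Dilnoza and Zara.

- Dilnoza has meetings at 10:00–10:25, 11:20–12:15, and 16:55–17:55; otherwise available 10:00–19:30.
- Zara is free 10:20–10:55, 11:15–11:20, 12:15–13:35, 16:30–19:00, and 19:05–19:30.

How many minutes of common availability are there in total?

230 minutes

Dilnoza free within 10:00–19:30: 10:25–11:20, 12:15–16:55, 17:55–19:30.
Dilnoza ∩ Zara: 10:25–10:55, 11:15–11:20, 12:15–13:35, 16:30–16:55, 17:55–19:00, 19:05–19:30.
Total common minutes: 30 + 5 + 80 + 25 + 65 + 25 = 230.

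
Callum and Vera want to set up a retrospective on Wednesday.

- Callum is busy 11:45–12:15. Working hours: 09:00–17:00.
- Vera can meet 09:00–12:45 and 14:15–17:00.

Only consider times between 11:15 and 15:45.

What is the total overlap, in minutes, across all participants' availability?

150 minutes

Callum free within 09:00–17:00: 09:00–11:45, 12:15–17:00.
Callum ∩ Vera: 09:00–11:45, 12:15–12:45, 14:15–17:00.
Restricted to 11:15–15:45: 11:15–11:45, 12:15–12:45, 14:15–15:45.
Total common minutes: 30 + 30 + 90 = 150.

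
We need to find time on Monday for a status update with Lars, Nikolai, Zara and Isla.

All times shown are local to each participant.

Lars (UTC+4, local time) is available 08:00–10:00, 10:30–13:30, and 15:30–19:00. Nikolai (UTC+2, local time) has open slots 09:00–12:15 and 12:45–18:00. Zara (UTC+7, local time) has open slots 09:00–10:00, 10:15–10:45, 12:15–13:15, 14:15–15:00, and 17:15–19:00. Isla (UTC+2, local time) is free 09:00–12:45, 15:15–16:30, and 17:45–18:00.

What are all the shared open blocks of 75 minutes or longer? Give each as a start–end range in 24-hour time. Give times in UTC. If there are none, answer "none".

none

Lars → UTC: 04:00–06:00, 06:30–09:30, 11:30–15:00.
Nikolai → UTC: 07:00–10:15, 10:45–16:00.
Zara → UTC: 02:00–03:00, 03:15–03:45, 05:15–06:15, 07:15–08:00, 10:15–12:00.
Isla → UTC: 07:00–10:45, 13:15–14:30, 15:45–16:00.
Lars ∩ Nikolai: 07:00–09:30, 11:30–15:00.
Lars ∩ Nikolai ∩ Zara: 07:15–08:00, 11:30–12:00.
Lars ∩ Nikolai ∩ Zara ∩ Isla: 07:15–08:00.
Windows ≥ 75 min: (none).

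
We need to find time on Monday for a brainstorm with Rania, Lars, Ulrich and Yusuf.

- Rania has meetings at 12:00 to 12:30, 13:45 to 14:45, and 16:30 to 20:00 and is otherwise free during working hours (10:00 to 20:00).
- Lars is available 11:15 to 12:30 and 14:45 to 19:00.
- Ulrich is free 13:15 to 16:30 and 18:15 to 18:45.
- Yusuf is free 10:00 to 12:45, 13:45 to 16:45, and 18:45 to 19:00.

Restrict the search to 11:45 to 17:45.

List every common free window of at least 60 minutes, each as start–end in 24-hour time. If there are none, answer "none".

14:45–16:30

Rania free within 10:00–20:00: 10:00–12:00, 12:30–13:45, 14:45–16:30.
Rania ∩ Lars: 11:15–12:00, 14:45–16:30.
Rania ∩ Lars ∩ Ulrich: 14:45–16:30.
Rania ∩ Lars ∩ Ulrich ∩ Yusuf: 14:45–16:30.
Restricted to 11:45–17:45: 14:45–16:30.
Windows ≥ 60 min: 14:45–16:30.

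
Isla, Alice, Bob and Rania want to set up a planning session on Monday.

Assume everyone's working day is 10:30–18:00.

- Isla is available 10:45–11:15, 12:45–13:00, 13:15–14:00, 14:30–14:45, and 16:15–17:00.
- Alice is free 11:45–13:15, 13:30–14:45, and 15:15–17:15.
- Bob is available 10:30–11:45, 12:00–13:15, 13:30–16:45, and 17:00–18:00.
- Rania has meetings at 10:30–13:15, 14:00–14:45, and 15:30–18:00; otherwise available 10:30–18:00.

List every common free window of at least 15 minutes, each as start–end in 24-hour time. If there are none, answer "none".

13:30–14:00

Rania free within 10:30–18:00: 13:15–14:00, 14:45–15:30.
Isla ∩ Alice: 12:45–13:00, 13:30–14:00, 14:30–14:45, 16:15–17:00.
Isla ∩ Alice ∩ Bob: 12:45–13:00, 13:30–14:00, 14:30–14:45, 16:15–16:45.
Isla ∩ Alice ∩ Bob ∩ Rania: 13:30–14:00.
Windows ≥ 15 min: 13:30–14:00.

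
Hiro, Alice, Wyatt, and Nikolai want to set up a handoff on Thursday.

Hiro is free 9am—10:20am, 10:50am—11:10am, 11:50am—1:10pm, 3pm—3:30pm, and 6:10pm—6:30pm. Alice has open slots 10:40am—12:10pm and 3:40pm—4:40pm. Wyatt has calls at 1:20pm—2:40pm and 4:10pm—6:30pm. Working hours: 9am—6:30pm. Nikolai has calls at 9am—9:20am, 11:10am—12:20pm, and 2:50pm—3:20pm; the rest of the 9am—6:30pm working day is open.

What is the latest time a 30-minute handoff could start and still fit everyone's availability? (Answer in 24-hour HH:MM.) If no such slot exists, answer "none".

Wyatt free within 09:00–18:30: 09:00–13:20, 14:40–16:10.
Nikolai free within 09:00–18:30: 09:20–11:10, 12:20–14:50, 15:20–18:30.
Hiro ∩ Alice: 10:50–11:10, 11:50–12:10.
Hiro ∩ Alice ∩ Wyatt: 10:50–11:10, 11:50–12:10.
Hiro ∩ Alice ∩ Wyatt ∩ Nikolai: 10:50–11:10.
Windows ≥ 30 min: (none).

none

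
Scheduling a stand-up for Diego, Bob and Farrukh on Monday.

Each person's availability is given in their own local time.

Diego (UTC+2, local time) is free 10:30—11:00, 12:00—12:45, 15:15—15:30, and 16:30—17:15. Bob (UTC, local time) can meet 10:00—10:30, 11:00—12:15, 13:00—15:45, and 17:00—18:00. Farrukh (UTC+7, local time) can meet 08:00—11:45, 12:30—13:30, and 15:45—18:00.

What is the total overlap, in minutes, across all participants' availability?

Diego → UTC: 08:30–09:00, 10:00–10:45, 13:15–13:30, 14:30–15:15.
Bob → UTC: 10:00–10:30, 11:00–12:15, 13:00–15:45, 17:00–18:00.
Farrukh → UTC: 01:00–04:45, 05:30–06:30, 08:45–11:00.
Diego ∩ Bob: 10:00–10:30, 13:15–13:30, 14:30–15:15.
Diego ∩ Bob ∩ Farrukh: 10:00–10:30.
Total common minutes: 30.

30 minutes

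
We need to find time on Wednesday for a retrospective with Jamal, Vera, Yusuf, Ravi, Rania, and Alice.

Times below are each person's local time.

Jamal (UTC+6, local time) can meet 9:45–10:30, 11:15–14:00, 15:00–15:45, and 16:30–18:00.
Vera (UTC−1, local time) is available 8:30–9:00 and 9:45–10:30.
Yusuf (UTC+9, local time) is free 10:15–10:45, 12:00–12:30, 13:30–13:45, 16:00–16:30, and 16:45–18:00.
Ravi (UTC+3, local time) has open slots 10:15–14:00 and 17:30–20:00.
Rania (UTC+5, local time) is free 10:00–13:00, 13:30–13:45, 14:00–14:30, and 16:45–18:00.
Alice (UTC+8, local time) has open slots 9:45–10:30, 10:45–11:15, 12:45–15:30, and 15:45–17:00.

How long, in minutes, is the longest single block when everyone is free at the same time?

0 minutes

Jamal → UTC: 03:45–04:30, 05:15–08:00, 09:00–09:45, 10:30–12:00.
Vera → UTC: 09:30–10:00, 10:45–11:30.
Yusuf → UTC: 01:15–01:45, 03:00–03:30, 04:30–04:45, 07:00–07:30, 07:45–09:00.
Ravi → UTC: 07:15–11:00, 14:30–17:00.
Rania → UTC: 05:00–08:00, 08:30–08:45, 09:00–09:30, 11:45–13:00.
Alice → UTC: 01:45–02:30, 02:45–03:15, 04:45–07:30, 07:45–09:00.
Jamal ∩ Vera: 09:30–09:45, 10:45–11:30.
Jamal ∩ Vera ∩ Yusuf: (none).
Jamal ∩ Vera ∩ Yusuf ∩ Ravi: (none).
Jamal ∩ Vera ∩ Yusuf ∩ Ravi ∩ Rania: (none).
Jamal ∩ Vera ∩ Yusuf ∩ Ravi ∩ Rania ∩ Alice: (none).
No common window.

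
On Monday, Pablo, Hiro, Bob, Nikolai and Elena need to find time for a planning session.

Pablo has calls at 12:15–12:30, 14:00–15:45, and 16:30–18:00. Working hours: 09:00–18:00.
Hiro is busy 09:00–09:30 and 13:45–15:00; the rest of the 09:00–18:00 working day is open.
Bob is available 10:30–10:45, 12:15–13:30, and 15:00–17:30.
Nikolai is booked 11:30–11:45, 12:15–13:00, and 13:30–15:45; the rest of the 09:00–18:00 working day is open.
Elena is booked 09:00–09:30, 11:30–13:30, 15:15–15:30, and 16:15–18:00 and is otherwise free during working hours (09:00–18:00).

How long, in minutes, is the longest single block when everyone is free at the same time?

Pablo free within 09:00–18:00: 09:00–12:15, 12:30–14:00, 15:45–16:30.
Hiro free within 09:00–18:00: 09:30–13:45, 15:00–18:00.
Nikolai free within 09:00–18:00: 09:00–11:30, 11:45–12:15, 13:00–13:30, 15:45–18:00.
Elena free within 09:00–18:00: 09:30–11:30, 13:30–15:15, 15:30–16:15.
Pablo ∩ Hiro: 09:30–12:15, 12:30–13:45, 15:45–16:30.
Pablo ∩ Hiro ∩ Bob: 10:30–10:45, 12:30–13:30, 15:45–16:30.
Pablo ∩ Hiro ∩ Bob ∩ Nikolai: 10:30–10:45, 13:00–13:30, 15:45–16:30.
Pablo ∩ Hiro ∩ Bob ∩ Nikolai ∩ Elena: 10:30–10:45, 15:45–16:15.
Common window lengths: 15, 30 min; longest is 30.

30 minutes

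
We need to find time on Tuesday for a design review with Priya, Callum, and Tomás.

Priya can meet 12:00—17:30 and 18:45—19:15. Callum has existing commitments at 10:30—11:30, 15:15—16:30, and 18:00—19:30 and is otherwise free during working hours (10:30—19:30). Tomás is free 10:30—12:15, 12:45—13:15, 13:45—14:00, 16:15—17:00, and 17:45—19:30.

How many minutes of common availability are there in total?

Callum free within 10:30–19:30: 11:30–15:15, 16:30–18:00.
Priya ∩ Callum: 12:00–15:15, 16:30–17:30.
Priya ∩ Callum ∩ Tomás: 12:00–12:15, 12:45–13:15, 13:45–14:00, 16:30–17:00.
Total common minutes: 15 + 30 + 15 + 30 = 90.

90 minutes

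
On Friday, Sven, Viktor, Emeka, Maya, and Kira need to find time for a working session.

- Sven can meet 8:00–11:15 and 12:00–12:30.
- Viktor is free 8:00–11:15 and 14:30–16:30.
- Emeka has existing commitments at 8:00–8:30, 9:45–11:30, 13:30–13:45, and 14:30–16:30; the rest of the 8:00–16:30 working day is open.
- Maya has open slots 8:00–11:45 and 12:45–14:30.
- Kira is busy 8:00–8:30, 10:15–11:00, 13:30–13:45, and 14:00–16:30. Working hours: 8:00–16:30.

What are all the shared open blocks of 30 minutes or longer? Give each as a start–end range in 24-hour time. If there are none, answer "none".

Emeka free within 08:00–16:30: 08:30–09:45, 11:30–13:30, 13:45–14:30.
Kira free within 08:00–16:30: 08:30–10:15, 11:00–13:30, 13:45–14:00.
Sven ∩ Viktor: 08:00–11:15.
Sven ∩ Viktor ∩ Emeka: 08:30–09:45.
Sven ∩ Viktor ∩ Emeka ∩ Maya: 08:30–09:45.
Sven ∩ Viktor ∩ Emeka ∩ Maya ∩ Kira: 08:30–09:45.
Windows ≥ 30 min: 08:30–09:45.

08:30–09:45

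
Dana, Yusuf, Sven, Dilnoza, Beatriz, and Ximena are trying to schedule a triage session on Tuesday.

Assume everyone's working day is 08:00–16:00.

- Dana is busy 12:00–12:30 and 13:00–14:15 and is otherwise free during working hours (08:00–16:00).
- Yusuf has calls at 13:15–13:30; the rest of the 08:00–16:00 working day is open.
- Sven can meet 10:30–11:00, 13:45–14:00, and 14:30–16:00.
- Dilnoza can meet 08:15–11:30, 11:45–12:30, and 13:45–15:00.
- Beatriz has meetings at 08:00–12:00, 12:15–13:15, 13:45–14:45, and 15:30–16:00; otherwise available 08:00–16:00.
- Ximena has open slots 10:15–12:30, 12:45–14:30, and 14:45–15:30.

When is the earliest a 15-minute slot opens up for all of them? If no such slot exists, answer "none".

14:45

Dana free within 08:00–16:00: 08:00–12:00, 12:30–13:00, 14:15–16:00.
Yusuf free within 08:00–16:00: 08:00–13:15, 13:30–16:00.
Beatriz free within 08:00–16:00: 12:00–12:15, 13:15–13:45, 14:45–15:30.
Dana ∩ Yusuf: 08:00–12:00, 12:30–13:00, 14:15–16:00.
Dana ∩ Yusuf ∩ Sven: 10:30–11:00, 14:30–16:00.
Dana ∩ Yusuf ∩ Sven ∩ Dilnoza: 10:30–11:00, 14:30–15:00.
Dana ∩ Yusuf ∩ Sven ∩ Dilnoza ∩ Beatriz: 14:45–15:00.
Dana ∩ Yusuf ∩ Sven ∩ Dilnoza ∩ Beatriz ∩ Ximena: 14:45–15:00.
Windows ≥ 15 min: 14:45–15:00.
Earliest such window starts at 14:45.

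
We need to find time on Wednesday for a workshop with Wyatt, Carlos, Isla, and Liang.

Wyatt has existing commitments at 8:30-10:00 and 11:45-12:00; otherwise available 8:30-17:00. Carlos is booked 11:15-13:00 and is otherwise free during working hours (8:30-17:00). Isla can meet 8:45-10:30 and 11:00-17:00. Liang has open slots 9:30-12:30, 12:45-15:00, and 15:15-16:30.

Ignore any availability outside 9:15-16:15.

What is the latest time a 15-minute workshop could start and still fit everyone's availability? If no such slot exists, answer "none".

Wyatt free within 08:30–17:00: 10:00–11:45, 12:00–17:00.
Carlos free within 08:30–17:00: 08:30–11:15, 13:00–17:00.
Wyatt ∩ Carlos: 10:00–11:15, 13:00–17:00.
Wyatt ∩ Carlos ∩ Isla: 10:00–10:30, 11:00–11:15, 13:00–17:00.
Wyatt ∩ Carlos ∩ Isla ∩ Liang: 10:00–10:30, 11:00–11:15, 13:00–15:00, 15:15–16:30.
Restricted to 09:15–16:15: 10:00–10:30, 11:00–11:15, 13:00–15:00, 15:15–16:15.
Windows ≥ 15 min: 10:00–10:30, 11:00–11:15, 13:00–15:00, 15:15–16:15.
Latest start in the last window 15:15–16:15 is 16:15 − 15 min = 16:00.

16:00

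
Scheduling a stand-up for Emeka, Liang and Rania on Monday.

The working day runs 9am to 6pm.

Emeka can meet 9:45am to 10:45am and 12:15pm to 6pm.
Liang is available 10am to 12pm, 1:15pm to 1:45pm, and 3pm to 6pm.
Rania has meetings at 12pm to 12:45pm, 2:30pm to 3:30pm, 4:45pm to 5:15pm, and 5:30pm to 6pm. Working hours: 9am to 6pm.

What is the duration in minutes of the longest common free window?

Rania free within 09:00–18:00: 09:00–12:00, 12:45–14:30, 15:30–16:45, 17:15–17:30.
Emeka ∩ Liang: 10:00–10:45, 13:15–13:45, 15:00–18:00.
Emeka ∩ Liang ∩ Rania: 10:00–10:45, 13:15–13:45, 15:30–16:45, 17:15–17:30.
Common window lengths: 45, 30, 75, 15 min; longest is 75.

75 minutes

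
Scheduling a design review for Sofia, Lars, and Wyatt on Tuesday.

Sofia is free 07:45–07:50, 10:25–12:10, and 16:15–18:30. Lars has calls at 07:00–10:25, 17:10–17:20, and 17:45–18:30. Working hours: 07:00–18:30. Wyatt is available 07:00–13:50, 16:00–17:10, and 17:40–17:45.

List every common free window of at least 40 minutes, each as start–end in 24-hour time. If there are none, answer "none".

10:25–12:10, 16:15–17:10

Lars free within 07:00–18:30: 10:25–17:10, 17:20–17:45.
Sofia ∩ Lars: 10:25–12:10, 16:15–17:10, 17:20–17:45.
Sofia ∩ Lars ∩ Wyatt: 10:25–12:10, 16:15–17:10, 17:40–17:45.
Windows ≥ 40 min: 10:25–12:10, 16:15–17:10.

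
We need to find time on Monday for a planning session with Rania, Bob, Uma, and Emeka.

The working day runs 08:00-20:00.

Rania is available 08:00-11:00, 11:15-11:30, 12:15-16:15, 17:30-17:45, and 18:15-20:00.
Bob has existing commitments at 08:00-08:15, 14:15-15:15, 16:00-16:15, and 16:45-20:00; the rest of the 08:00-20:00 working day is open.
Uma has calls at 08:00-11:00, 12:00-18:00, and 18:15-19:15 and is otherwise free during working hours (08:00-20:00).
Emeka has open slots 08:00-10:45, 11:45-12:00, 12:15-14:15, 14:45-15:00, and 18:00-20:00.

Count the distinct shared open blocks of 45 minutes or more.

0

Bob free within 08:00–20:00: 08:15–14:15, 15:15–16:00, 16:15–16:45.
Uma free within 08:00–20:00: 11:00–12:00, 18:00–18:15, 19:15–20:00.
Rania ∩ Bob: 08:15–11:00, 11:15–11:30, 12:15–14:15, 15:15–16:00.
Rania ∩ Bob ∩ Uma: 11:15–11:30.
Rania ∩ Bob ∩ Uma ∩ Emeka: (none).
Windows ≥ 45 min: (none).
That's 0 windows.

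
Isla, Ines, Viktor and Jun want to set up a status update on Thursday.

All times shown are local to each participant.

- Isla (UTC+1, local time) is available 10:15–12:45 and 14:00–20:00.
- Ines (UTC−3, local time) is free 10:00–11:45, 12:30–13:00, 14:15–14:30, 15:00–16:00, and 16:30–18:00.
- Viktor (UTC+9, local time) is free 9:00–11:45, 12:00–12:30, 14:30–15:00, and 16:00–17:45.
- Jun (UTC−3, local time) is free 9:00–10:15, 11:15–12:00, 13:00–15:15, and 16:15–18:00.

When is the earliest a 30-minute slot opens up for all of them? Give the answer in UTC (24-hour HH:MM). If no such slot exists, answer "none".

Isla → UTC: 09:15–11:45, 13:00–19:00.
Ines → UTC: 13:00–14:45, 15:30–16:00, 17:15–17:30, 18:00–19:00, 19:30–21:00.
Viktor → UTC: 00:00–02:45, 03:00–03:30, 05:30–06:00, 07:00–08:45.
Jun → UTC: 12:00–13:15, 14:15–15:00, 16:00–18:15, 19:15–21:00.
Isla ∩ Ines: 13:00–14:45, 15:30–16:00, 17:15–17:30, 18:00–19:00.
Isla ∩ Ines ∩ Viktor: (none).
Isla ∩ Ines ∩ Viktor ∩ Jun: (none).
Windows ≥ 30 min: (none).

none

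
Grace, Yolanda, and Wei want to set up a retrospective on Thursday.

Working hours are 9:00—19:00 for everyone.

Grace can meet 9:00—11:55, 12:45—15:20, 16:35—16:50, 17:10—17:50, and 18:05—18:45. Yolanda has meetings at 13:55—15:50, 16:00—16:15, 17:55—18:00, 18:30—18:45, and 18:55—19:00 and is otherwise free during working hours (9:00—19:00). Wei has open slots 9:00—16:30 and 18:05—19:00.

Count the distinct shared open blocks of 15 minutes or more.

Yolanda free within 09:00–19:00: 09:00–13:55, 15:50–16:00, 16:15–17:55, 18:00–18:30, 18:45–18:55.
Grace ∩ Yolanda: 09:00–11:55, 12:45–13:55, 16:35–16:50, 17:10–17:50, 18:05–18:30.
Grace ∩ Yolanda ∩ Wei: 09:00–11:55, 12:45–13:55, 18:05–18:30.
Windows ≥ 15 min: 09:00–11:55, 12:45–13:55, 18:05–18:30.
That's 3 windows.

3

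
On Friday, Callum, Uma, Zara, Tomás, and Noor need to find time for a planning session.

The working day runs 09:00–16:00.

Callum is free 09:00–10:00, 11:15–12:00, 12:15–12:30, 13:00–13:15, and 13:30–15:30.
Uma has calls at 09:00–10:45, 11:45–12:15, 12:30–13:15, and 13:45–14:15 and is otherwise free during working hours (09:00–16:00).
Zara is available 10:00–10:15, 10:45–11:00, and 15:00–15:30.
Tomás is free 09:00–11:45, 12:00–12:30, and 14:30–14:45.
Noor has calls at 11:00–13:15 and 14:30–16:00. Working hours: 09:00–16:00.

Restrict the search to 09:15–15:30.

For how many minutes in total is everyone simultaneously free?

0 minutes

Uma free within 09:00–16:00: 10:45–11:45, 12:15–12:30, 13:15–13:45, 14:15–16:00.
Noor free within 09:00–16:00: 09:00–11:00, 13:15–14:30.
Callum ∩ Uma: 11:15–11:45, 12:15–12:30, 13:30–13:45, 14:15–15:30.
Callum ∩ Uma ∩ Zara: 15:00–15:30.
Callum ∩ Uma ∩ Zara ∩ Tomás: (none).
Callum ∩ Uma ∩ Zara ∩ Tomás ∩ Noor: (none).
Restricted to 09:15–15:30: (none).
Total common minutes: 0.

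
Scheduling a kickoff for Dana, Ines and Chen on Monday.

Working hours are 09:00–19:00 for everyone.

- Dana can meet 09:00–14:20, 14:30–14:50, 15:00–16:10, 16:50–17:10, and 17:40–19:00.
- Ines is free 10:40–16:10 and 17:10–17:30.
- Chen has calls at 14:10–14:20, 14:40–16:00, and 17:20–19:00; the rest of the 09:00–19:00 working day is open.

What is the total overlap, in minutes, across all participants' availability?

230 minutes

Chen free within 09:00–19:00: 09:00–14:10, 14:20–14:40, 16:00–17:20.
Dana ∩ Ines: 10:40–14:20, 14:30–14:50, 15:00–16:10.
Dana ∩ Ines ∩ Chen: 10:40–14:10, 14:30–14:40, 16:00–16:10.
Total common minutes: 210 + 10 + 10 = 230.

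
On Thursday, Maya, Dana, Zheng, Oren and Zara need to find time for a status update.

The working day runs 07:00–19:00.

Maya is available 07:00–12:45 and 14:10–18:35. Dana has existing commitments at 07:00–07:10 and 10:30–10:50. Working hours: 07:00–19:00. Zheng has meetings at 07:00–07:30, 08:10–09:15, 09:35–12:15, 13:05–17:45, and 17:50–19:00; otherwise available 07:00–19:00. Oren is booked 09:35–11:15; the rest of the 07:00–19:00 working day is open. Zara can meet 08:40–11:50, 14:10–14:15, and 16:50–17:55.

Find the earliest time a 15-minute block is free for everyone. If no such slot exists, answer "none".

Dana free within 07:00–19:00: 07:10–10:30, 10:50–19:00.
Zheng free within 07:00–19:00: 07:30–08:10, 09:15–09:35, 12:15–13:05, 17:45–17:50.
Oren free within 07:00–19:00: 07:00–09:35, 11:15–19:00.
Maya ∩ Dana: 07:10–10:30, 10:50–12:45, 14:10–18:35.
Maya ∩ Dana ∩ Zheng: 07:30–08:10, 09:15–09:35, 12:15–12:45, 17:45–17:50.
Maya ∩ Dana ∩ Zheng ∩ Oren: 07:30–08:10, 09:15–09:35, 12:15–12:45, 17:45–17:50.
Maya ∩ Dana ∩ Zheng ∩ Oren ∩ Zara: 09:15–09:35, 17:45–17:50.
Windows ≥ 15 min: 09:15–09:35.
Earliest such window starts at 09:15.

09:15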